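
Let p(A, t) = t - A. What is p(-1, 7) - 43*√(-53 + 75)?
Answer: 8 - 43*√22 ≈ -193.69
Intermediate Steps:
p(-1, 7) - 43*√(-53 + 75) = (7 - 1*(-1)) - 43*√(-53 + 75) = (7 + 1) - 43*√22 = 8 - 43*√22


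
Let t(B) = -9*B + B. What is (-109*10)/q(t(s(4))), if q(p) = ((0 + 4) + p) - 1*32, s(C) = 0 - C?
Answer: -545/2 ≈ -272.50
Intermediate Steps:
s(C) = -C
t(B) = -8*B
q(p) = -28 + p (q(p) = (4 + p) - 32 = -28 + p)
(-109*10)/q(t(s(4))) = (-109*10)/(-28 - (-8)*4) = -1090/(-28 - 8*(-4)) = -1090/(-28 + 32) = -1090/4 = -1090*¼ = -545/2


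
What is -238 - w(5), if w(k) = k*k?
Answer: -263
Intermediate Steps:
w(k) = k²
-238 - w(5) = -238 - 1*5² = -238 - 1*25 = -238 - 25 = -263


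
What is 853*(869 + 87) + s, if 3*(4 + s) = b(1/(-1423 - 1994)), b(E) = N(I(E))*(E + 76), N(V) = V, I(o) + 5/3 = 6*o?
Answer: 28562320944097/35027667 ≈ 8.1542e+5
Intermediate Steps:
I(o) = -5/3 + 6*o
b(E) = (76 + E)*(-5/3 + 6*E) (b(E) = (-5/3 + 6*E)*(E + 76) = (-5/3 + 6*E)*(76 + E) = (76 + E)*(-5/3 + 6*E))
s = -1620609059/35027667 (s = -4 + ((-5 + 18/(-1423 - 1994))*(76 + 1/(-1423 - 1994))/3)/3 = -4 + ((-5 + 18/(-3417))*(76 + 1/(-3417))/3)/3 = -4 + ((-5 + 18*(-1/3417))*(76 - 1/3417)/3)/3 = -4 + ((1/3)*(-5 - 6/1139)*(259691/3417))/3 = -4 + ((1/3)*(-5701/1139)*(259691/3417))/3 = -4 + (1/3)*(-1480498391/11675889) = -4 - 1480498391/35027667 = -1620609059/35027667 ≈ -46.267)
853*(869 + 87) + s = 853*(869 + 87) - 1620609059/35027667 = 853*956 - 1620609059/35027667 = 815468 - 1620609059/35027667 = 28562320944097/35027667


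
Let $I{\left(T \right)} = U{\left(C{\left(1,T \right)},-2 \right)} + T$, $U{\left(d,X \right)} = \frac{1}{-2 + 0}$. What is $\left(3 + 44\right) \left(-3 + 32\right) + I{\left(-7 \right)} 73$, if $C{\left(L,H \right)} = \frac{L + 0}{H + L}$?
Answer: $\frac{1631}{2} \approx 815.5$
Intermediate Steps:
$C{\left(L,H \right)} = \frac{L}{H + L}$
$U{\left(d,X \right)} = - \frac{1}{2}$ ($U{\left(d,X \right)} = \frac{1}{-2} = - \frac{1}{2}$)
$I{\left(T \right)} = - \frac{1}{2} + T$
$\left(3 + 44\right) \left(-3 + 32\right) + I{\left(-7 \right)} 73 = \left(3 + 44\right) \left(-3 + 32\right) + \left(- \frac{1}{2} - 7\right) 73 = 47 \cdot 29 - \frac{1095}{2} = 1363 - \frac{1095}{2} = \frac{1631}{2}$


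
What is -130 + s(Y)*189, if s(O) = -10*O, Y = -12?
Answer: 22550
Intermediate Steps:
-130 + s(Y)*189 = -130 - 10*(-12)*189 = -130 + 120*189 = -130 + 22680 = 22550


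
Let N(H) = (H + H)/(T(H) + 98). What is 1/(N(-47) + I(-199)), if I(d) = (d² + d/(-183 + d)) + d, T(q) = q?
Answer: 19482/767604005 ≈ 2.5380e-5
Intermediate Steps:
N(H) = 2*H/(98 + H) (N(H) = (H + H)/(H + 98) = (2*H)/(98 + H) = 2*H/(98 + H))
I(d) = d + d² + d/(-183 + d) (I(d) = (d² + d/(-183 + d)) + d = d + d² + d/(-183 + d))
1/(N(-47) + I(-199)) = 1/(2*(-47)/(98 - 47) - 199*(-182 + (-199)² - 182*(-199))/(-183 - 199)) = 1/(2*(-47)/51 - 199*(-182 + 39601 + 36218)/(-382)) = 1/(2*(-47)*(1/51) - 199*(-1/382)*75637) = 1/(-94/51 + 15051763/382) = 1/(767604005/19482) = 19482/767604005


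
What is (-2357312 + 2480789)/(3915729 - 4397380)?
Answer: -123477/481651 ≈ -0.25636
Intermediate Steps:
(-2357312 + 2480789)/(3915729 - 4397380) = 123477/(-481651) = 123477*(-1/481651) = -123477/481651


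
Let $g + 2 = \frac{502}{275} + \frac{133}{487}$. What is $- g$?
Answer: $- \frac{13199}{133925} \approx -0.098555$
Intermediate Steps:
$g = \frac{13199}{133925}$ ($g = -2 + \left(\frac{502}{275} + \frac{133}{487}\right) = -2 + \frac{281049}{133925} = \frac{13199}{133925} \approx 0.098555$)
$- g = \left(-1\right) \frac{13199}{133925} = - \frac{13199}{133925}$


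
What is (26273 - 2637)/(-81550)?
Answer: -11818/40775 ≈ -0.28983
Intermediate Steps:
(26273 - 2637)/(-81550) = 23636*(-1/81550) = -11818/40775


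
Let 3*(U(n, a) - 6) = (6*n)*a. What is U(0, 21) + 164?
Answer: 170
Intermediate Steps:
U(n, a) = 6 + 2*a*n (U(n, a) = 6 + ((6*n)*a)/3 = 6 + (6*a*n)/3 = 6 + 2*a*n)
U(0, 21) + 164 = (6 + 2*21*0) + 164 = (6 + 0) + 164 = 6 + 164 = 170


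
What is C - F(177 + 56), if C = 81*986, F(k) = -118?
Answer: 79984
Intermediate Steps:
C = 79866
C - F(177 + 56) = 79866 - 1*(-118) = 79866 + 118 = 79984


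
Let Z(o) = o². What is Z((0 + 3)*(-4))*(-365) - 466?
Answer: -53026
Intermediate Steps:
Z((0 + 3)*(-4))*(-365) - 466 = ((0 + 3)*(-4))²*(-365) - 466 = (3*(-4))²*(-365) - 466 = (-12)²*(-365) - 466 = 144*(-365) - 466 = -52560 - 466 = -53026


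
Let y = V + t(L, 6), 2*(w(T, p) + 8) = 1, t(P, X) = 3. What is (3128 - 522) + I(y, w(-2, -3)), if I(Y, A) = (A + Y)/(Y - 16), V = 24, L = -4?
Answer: 57371/22 ≈ 2607.8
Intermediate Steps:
w(T, p) = -15/2 (w(T, p) = -8 + (1/2)*1 = -8 + 1/2 = -15/2)
y = 27 (y = 24 + 3 = 27)
I(Y, A) = (A + Y)/(-16 + Y)
(3128 - 522) + I(y, w(-2, -3)) = (3128 - 522) + (-15/2 + 27)/(-16 + 27) = 2606 + (39/2)/11 = 2606 + (1/11)*(39/2) = 2606 + 39/22 = 57371/22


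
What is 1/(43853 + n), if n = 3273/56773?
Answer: 56773/2489669642 ≈ 2.2803e-5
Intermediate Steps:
n = 3273/56773 (n = 3273*(1/56773) = 3273/56773 ≈ 0.057651)
1/(43853 + n) = 1/(43853 + 3273/56773) = 1/(2489669642/56773) = 56773/2489669642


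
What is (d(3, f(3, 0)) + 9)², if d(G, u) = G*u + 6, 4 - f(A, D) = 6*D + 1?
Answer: 576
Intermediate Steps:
f(A, D) = 3 - 6*D (f(A, D) = 4 - (6*D + 1) = 4 - (1 + 6*D) = 4 + (-1 - 6*D) = 3 - 6*D)
d(G, u) = 6 + G*u
(d(3, f(3, 0)) + 9)² = ((6 + 3*(3 - 6*0)) + 9)² = ((6 + 3*(3 + 0)) + 9)² = ((6 + 3*3) + 9)² = ((6 + 9) + 9)² = (15 + 9)² = 24² = 576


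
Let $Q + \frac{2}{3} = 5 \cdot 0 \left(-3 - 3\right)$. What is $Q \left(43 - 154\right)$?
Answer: $74$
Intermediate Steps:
$Q = - \frac{2}{3}$ ($Q = - \frac{2}{3} + 5 \cdot 0 \left(-3 - 3\right) = - \frac{2}{3} + 0 \left(-6\right) = - \frac{2}{3} + 0 = - \frac{2}{3} \approx -0.66667$)
$Q \left(43 - 154\right) = - \frac{2 \left(43 - 154\right)}{3} = \left(- \frac{2}{3}\right) \left(-111\right) = 74$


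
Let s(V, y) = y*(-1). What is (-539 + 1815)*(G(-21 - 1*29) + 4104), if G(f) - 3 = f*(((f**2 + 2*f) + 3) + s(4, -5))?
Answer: -148389868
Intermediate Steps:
s(V, y) = -y
G(f) = 3 + f*(8 + f**2 + 2*f) (G(f) = 3 + f*(((f**2 + 2*f) + 3) - 1*(-5)) = 3 + f*((3 + f**2 + 2*f) + 5) = 3 + f*(8 + f**2 + 2*f))
(-539 + 1815)*(G(-21 - 1*29) + 4104) = (-539 + 1815)*((3 + (-21 - 1*29)**3 + 2*(-21 - 1*29)**2 + 8*(-21 - 1*29)) + 4104) = 1276*((3 + (-21 - 29)**3 + 2*(-21 - 29)**2 + 8*(-21 - 29)) + 4104) = 1276*((3 + (-50)**3 + 2*(-50)**2 + 8*(-50)) + 4104) = 1276*((3 - 125000 + 2*2500 - 400) + 4104) = 1276*((3 - 125000 + 5000 - 400) + 4104) = 1276*(-120397 + 4104) = 1276*(-116293) = -148389868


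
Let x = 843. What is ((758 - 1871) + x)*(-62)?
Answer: 16740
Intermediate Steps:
((758 - 1871) + x)*(-62) = ((758 - 1871) + 843)*(-62) = (-1113 + 843)*(-62) = -270*(-62) = 16740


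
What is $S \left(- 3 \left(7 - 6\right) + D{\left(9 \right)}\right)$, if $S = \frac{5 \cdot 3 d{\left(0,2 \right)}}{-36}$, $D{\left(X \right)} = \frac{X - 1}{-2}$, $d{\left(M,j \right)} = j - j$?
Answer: $0$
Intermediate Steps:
$d{\left(M,j \right)} = 0$
$D{\left(X \right)} = \frac{1}{2} - \frac{X}{2}$ ($D{\left(X \right)} = \left(-1 + X\right) \left(- \frac{1}{2}\right) = \frac{1}{2} - \frac{X}{2}$)
$S = 0$ ($S = \frac{5 \cdot 3 \cdot 0}{-36} = 15 \cdot 0 \left(- \frac{1}{36}\right) = 0 \left(- \frac{1}{36}\right) = 0$)
$S \left(- 3 \left(7 - 6\right) + D{\left(9 \right)}\right) = 0 \left(- 3 \left(7 - 6\right) + \left(\frac{1}{2} - \frac{9}{2}\right)\right) = 0 \left(\left(-3\right) 1 + \left(\frac{1}{2} - \frac{9}{2}\right)\right) = 0 \left(-3 - 4\right) = 0 \left(-7\right) = 0$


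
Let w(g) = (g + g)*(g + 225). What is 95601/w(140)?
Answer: 95601/102200 ≈ 0.93543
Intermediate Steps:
w(g) = 2*g*(225 + g) (w(g) = (2*g)*(225 + g) = 2*g*(225 + g))
95601/w(140) = 95601/((2*140*(225 + 140))) = 95601/((2*140*365)) = 95601/102200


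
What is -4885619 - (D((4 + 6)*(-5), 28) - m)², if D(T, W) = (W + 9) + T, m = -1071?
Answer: -6004983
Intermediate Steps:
D(T, W) = 9 + T + W (D(T, W) = (9 + W) + T = 9 + T + W)
-4885619 - (D((4 + 6)*(-5), 28) - m)² = -4885619 - ((9 + (4 + 6)*(-5) + 28) - 1*(-1071))² = -4885619 - ((9 + 10*(-5) + 28) + 1071)² = -4885619 - ((9 - 50 + 28) + 1071)² = -4885619 - (-13 + 1071)² = -4885619 - 1*1058² = -4885619 - 1*1119364 = -4885619 - 1119364 = -6004983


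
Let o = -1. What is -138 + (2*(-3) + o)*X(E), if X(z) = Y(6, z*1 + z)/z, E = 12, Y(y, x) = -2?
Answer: -821/6 ≈ -136.83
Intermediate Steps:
X(z) = -2/z
-138 + (2*(-3) + o)*X(E) = -138 + (2*(-3) - 1)*(-2/12) = -138 + (-6 - 1)*(-2*1/12) = -138 - 7*(-⅙) = -138 + 7/6 = -821/6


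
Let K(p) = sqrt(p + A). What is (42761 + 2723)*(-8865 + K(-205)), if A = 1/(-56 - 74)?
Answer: -403215660 + 22742*I*sqrt(3464630)/65 ≈ -4.0322e+8 + 6.5124e+5*I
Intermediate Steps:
A = -1/130 (A = 1/(-130) = -1/130 ≈ -0.0076923)
K(p) = sqrt(-1/130 + p) (K(p) = sqrt(p - 1/130) = sqrt(-1/130 + p))
(42761 + 2723)*(-8865 + K(-205)) = (42761 + 2723)*(-8865 + sqrt(-130 + 16900*(-205))/130) = 45484*(-8865 + sqrt(-130 - 3464500)/130) = 45484*(-8865 + sqrt(-3464630)/130) = 45484*(-8865 + (I*sqrt(3464630))/130) = 45484*(-8865 + I*sqrt(3464630)/130) = -403215660 + 22742*I*sqrt(3464630)/65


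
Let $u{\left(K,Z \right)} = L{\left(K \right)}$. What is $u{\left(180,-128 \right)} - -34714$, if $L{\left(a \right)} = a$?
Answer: $34894$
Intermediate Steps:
$u{\left(K,Z \right)} = K$
$u{\left(180,-128 \right)} - -34714 = 180 - -34714 = 180 + 34714 = 34894$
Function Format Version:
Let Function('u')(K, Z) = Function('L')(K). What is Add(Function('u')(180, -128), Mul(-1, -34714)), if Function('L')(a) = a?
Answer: 34894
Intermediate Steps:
Function('u')(K, Z) = K
Add(Function('u')(180, -128), Mul(-1, -34714)) = Add(180, Mul(-1, -34714)) = Add(180, 34714) = 34894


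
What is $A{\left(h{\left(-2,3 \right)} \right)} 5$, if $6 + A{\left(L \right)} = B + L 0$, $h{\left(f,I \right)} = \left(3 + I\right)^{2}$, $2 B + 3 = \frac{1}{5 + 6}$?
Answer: $- \frac{410}{11} \approx -37.273$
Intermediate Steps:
$B = - \frac{16}{11}$ ($B = - \frac{3}{2} + \frac{1}{2 \left(5 + 6\right)} = - \frac{3}{2} + \frac{1}{2 \cdot 11} = - \frac{3}{2} + \frac{1}{2} \cdot \frac{1}{11} = - \frac{3}{2} + \frac{1}{22} = - \frac{16}{11} \approx -1.4545$)
$A{\left(L \right)} = - \frac{82}{11}$ ($A{\left(L \right)} = -6 + \left(- \frac{16}{11} + L 0\right) = -6 + \left(- \frac{16}{11} + 0\right) = -6 - \frac{16}{11} = - \frac{82}{11}$)
$A{\left(h{\left(-2,3 \right)} \right)} 5 = \left(- \frac{82}{11}\right) 5 = - \frac{410}{11}$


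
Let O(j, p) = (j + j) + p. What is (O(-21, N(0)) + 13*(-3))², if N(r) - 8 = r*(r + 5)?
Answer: 5329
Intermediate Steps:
N(r) = 8 + r*(5 + r) (N(r) = 8 + r*(r + 5) = 8 + r*(5 + r))
O(j, p) = p + 2*j (O(j, p) = 2*j + p = p + 2*j)
(O(-21, N(0)) + 13*(-3))² = (((8 + 0² + 5*0) + 2*(-21)) + 13*(-3))² = (((8 + 0 + 0) - 42) - 39)² = ((8 - 42) - 39)² = (-34 - 39)² = (-73)² = 5329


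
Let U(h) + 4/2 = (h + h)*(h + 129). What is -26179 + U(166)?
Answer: 71759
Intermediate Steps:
U(h) = -2 + 2*h*(129 + h) (U(h) = -2 + (h + h)*(h + 129) = -2 + (2*h)*(129 + h) = -2 + 2*h*(129 + h))
-26179 + U(166) = -26179 + (-2 + 2*166² + 258*166) = -26179 + (-2 + 2*27556 + 42828) = -26179 + (-2 + 55112 + 42828) = -26179 + 97938 = 71759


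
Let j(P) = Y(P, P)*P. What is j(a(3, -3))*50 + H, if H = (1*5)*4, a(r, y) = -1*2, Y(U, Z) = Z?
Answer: 220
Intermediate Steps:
a(r, y) = -2
H = 20 (H = 5*4 = 20)
j(P) = P² (j(P) = P*P = P²)
j(a(3, -3))*50 + H = (-2)²*50 + 20 = 4*50 + 20 = 200 + 20 = 220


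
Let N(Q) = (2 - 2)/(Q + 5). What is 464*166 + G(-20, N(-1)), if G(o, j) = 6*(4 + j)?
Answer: 77048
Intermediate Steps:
N(Q) = 0 (N(Q) = 0/(5 + Q) = 0)
G(o, j) = 24 + 6*j
464*166 + G(-20, N(-1)) = 464*166 + (24 + 6*0) = 77024 + (24 + 0) = 77024 + 24 = 77048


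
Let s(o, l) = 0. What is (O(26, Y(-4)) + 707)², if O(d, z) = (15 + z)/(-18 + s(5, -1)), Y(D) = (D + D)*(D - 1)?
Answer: 160554241/324 ≈ 4.9554e+5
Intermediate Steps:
Y(D) = 2*D*(-1 + D) (Y(D) = (2*D)*(-1 + D) = 2*D*(-1 + D))
O(d, z) = -⅚ - z/18 (O(d, z) = (15 + z)/(-18 + 0) = (15 + z)/(-18) = (15 + z)*(-1/18) = -⅚ - z/18)
(O(26, Y(-4)) + 707)² = ((-⅚ - (-4)*(-1 - 4)/9) + 707)² = ((-⅚ - (-4)*(-5)/9) + 707)² = ((-⅚ - 1/18*40) + 707)² = ((-⅚ - 20/9) + 707)² = (-55/18 + 707)² = (12671/18)² = 160554241/324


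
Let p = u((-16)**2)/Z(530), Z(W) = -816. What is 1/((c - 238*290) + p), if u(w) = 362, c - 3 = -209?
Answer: -408/28244389 ≈ -1.4445e-5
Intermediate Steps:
c = -206 (c = 3 - 209 = -206)
p = -181/408 (p = 362/(-816) = 362*(-1/816) = -181/408 ≈ -0.44363)
1/((c - 238*290) + p) = 1/((-206 - 238*290) - 181/408) = 1/((-206 - 69020) - 181/408) = 1/(-69226 - 181/408) = 1/(-28244389/408) = -408/28244389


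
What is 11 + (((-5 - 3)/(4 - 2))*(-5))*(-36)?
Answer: -709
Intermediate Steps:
11 + (((-5 - 3)/(4 - 2))*(-5))*(-36) = 11 + (-8/2*(-5))*(-36) = 11 + (-8*½*(-5))*(-36) = 11 - 4*(-5)*(-36) = 11 + 20*(-36) = 11 - 720 = -709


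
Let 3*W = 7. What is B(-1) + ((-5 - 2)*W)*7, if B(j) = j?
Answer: -346/3 ≈ -115.33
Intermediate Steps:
W = 7/3 (W = (⅓)*7 = 7/3 ≈ 2.3333)
B(-1) + ((-5 - 2)*W)*7 = -1 + ((-5 - 2)*(7/3))*7 = -1 - 7*7/3*7 = -1 - 49/3*7 = -1 - 343/3 = -346/3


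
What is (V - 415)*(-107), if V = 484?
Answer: -7383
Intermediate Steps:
(V - 415)*(-107) = (484 - 415)*(-107) = 69*(-107) = -7383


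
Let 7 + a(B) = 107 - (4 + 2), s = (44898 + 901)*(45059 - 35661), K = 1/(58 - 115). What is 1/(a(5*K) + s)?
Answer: 1/430419096 ≈ 2.3233e-9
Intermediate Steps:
K = -1/57 (K = 1/(-57) = -1/57 ≈ -0.017544)
s = 430419002 (s = 45799*9398 = 430419002)
a(B) = 94 (a(B) = -7 + (107 - (4 + 2)) = -7 + (107 - 6) = -7 + 101 = 94)
1/(a(5*K) + s) = 1/(94 + 430419002) = 1/430419096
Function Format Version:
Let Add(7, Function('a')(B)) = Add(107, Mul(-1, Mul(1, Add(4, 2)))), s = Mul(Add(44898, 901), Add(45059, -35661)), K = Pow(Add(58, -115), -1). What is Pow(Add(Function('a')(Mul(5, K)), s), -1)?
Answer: Rational(1, 430419096) ≈ 2.3233e-9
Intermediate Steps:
K = Rational(-1, 57) (K = Pow(-57, -1) = Rational(-1, 57) ≈ -0.017544)
s = 430419002 (s = Mul(45799, 9398) = 430419002)
Function('a')(B) = 94 (Function('a')(B) = Add(-7, Add(107, Mul(-1, Mul(1, Add(4, 2))))) = Add(-7, Add(107, Mul(-1, Mul(1, 6)))) = Add(-7, Add(107, Mul(-1, 6))) = Add(-7, Add(107, -6)) = Add(-7, 101) = 94)
Pow(Add(Function('a')(Mul(5, K)), s), -1) = Pow(Add(94, 430419002), -1) = Pow(430419096, -1) = Rational(1, 430419096)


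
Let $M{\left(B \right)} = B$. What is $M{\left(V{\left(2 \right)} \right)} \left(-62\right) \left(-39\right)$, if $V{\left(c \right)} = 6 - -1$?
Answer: $16926$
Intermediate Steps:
$V{\left(c \right)} = 7$ ($V{\left(c \right)} = 6 + 1 = 7$)
$M{\left(V{\left(2 \right)} \right)} \left(-62\right) \left(-39\right) = 7 \left(-62\right) \left(-39\right) = \left(-434\right) \left(-39\right) = 16926$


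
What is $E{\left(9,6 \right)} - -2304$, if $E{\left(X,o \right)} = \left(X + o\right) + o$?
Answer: $2325$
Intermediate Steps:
$E{\left(X,o \right)} = X + 2 o$
$E{\left(9,6 \right)} - -2304 = \left(9 + 2 \cdot 6\right) - -2304 = \left(9 + 12\right) + 2304 = 21 + 2304 = 2325$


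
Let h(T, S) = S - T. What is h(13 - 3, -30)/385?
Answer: -8/77 ≈ -0.10390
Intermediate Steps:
h(13 - 3, -30)/385 = (-30 - (13 - 3))/385 = (-30 - 1*10)*(1/385) = (-30 - 10)*(1/385) = -40*1/385 = -8/77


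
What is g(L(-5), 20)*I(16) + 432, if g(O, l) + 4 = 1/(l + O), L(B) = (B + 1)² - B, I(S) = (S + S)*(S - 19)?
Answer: 33360/41 ≈ 813.66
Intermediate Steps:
I(S) = 2*S*(-19 + S) (I(S) = (2*S)*(-19 + S) = 2*S*(-19 + S))
L(B) = (1 + B)² - B
g(O, l) = -4 + 1/(O + l) (g(O, l) = -4 + 1/(l + O) = -4 + 1/(O + l))
g(L(-5), 20)*I(16) + 432 = ((1 - 4*((1 - 5)² - 1*(-5)) - 4*20)/(((1 - 5)² - 1*(-5)) + 20))*(2*16*(-19 + 16)) + 432 = ((1 - 4*((-4)² + 5) - 80)/(((-4)² + 5) + 20))*(2*16*(-3)) + 432 = ((1 - 4*(16 + 5) - 80)/((16 + 5) + 20))*(-96) + 432 = ((1 - 4*21 - 80)/(21 + 20))*(-96) + 432 = ((1 - 84 - 80)/41)*(-96) + 432 = ((1/41)*(-163))*(-96) + 432 = -163/41*(-96) + 432 = 15648/41 + 432 = 33360/41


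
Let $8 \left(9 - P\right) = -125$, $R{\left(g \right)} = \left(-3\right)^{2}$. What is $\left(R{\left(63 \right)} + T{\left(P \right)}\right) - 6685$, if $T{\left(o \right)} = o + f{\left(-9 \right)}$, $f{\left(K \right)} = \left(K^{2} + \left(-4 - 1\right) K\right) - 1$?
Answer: $- \frac{52211}{8} \approx -6526.4$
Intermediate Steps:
$R{\left(g \right)} = 9$
$f{\left(K \right)} = -1 + K^{2} - 5 K$ ($f{\left(K \right)} = \left(K^{2} - 5 K\right) - 1 = -1 + K^{2} - 5 K$)
$P = \frac{197}{8}$ ($P = 9 - - \frac{125}{8} = 9 + \frac{125}{8} = \frac{197}{8} \approx 24.625$)
$T{\left(o \right)} = 125 + o$ ($T{\left(o \right)} = o - \left(-44 - 81\right) = o + \left(-1 + 81 + 45\right) = o + 125 = 125 + o$)
$\left(R{\left(63 \right)} + T{\left(P \right)}\right) - 6685 = \left(9 + \left(125 + \frac{197}{8}\right)\right) - 6685 = \left(9 + \frac{1197}{8}\right) - 6685 = \frac{1269}{8} - 6685 = - \frac{52211}{8}$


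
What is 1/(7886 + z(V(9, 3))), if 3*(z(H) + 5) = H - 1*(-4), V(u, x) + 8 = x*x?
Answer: 3/23648 ≈ 0.00012686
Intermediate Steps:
V(u, x) = -8 + x² (V(u, x) = -8 + x*x = -8 + x²)
z(H) = -11/3 + H/3 (z(H) = -5 + (H - 1*(-4))/3 = -5 + (H + 4)/3 = -5 + (4 + H)/3 = -5 + (4/3 + H/3) = -11/3 + H/3)
1/(7886 + z(V(9, 3))) = 1/(7886 + (-11/3 + (-8 + 3²)/3)) = 1/(7886 + (-11/3 + (-8 + 9)/3)) = 1/(7886 + (-11/3 + (⅓)*1)) = 1/(7886 + (-11/3 + ⅓)) = 1/(7886 - 10/3) = 1/(23648/3) = 3/23648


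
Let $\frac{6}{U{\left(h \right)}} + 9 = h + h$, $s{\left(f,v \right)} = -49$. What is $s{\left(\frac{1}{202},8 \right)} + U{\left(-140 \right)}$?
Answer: $- \frac{14167}{289} \approx -49.021$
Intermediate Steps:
$U{\left(h \right)} = \frac{6}{-9 + 2 h}$ ($U{\left(h \right)} = \frac{6}{-9 + \left(h + h\right)} = \frac{6}{-9 + 2 h}$)
$s{\left(\frac{1}{202},8 \right)} + U{\left(-140 \right)} = -49 + \frac{6}{-9 + 2 \left(-140\right)} = -49 + \frac{6}{-9 - 280} = -49 + \frac{6}{-289} = -49 + 6 \left(- \frac{1}{289}\right) = -49 - \frac{6}{289} = - \frac{14167}{289}$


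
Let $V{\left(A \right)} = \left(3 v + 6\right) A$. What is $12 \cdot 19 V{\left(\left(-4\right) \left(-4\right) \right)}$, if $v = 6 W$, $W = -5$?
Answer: $-306432$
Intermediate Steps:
$v = -30$ ($v = 6 \left(-5\right) = -30$)
$V{\left(A \right)} = - 84 A$ ($V{\left(A \right)} = \left(3 \left(-30\right) + 6\right) A = \left(-90 + 6\right) A = - 84 A$)
$12 \cdot 19 V{\left(\left(-4\right) \left(-4\right) \right)} = 12 \cdot 19 \left(- 84 \left(\left(-4\right) \left(-4\right)\right)\right) = 228 \left(\left(-84\right) 16\right) = 228 \left(-1344\right) = -306432$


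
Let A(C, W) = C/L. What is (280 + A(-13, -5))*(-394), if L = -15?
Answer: -1659922/15 ≈ -1.1066e+5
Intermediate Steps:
A(C, W) = -C/15 (A(C, W) = C/(-15) = C*(-1/15) = -C/15)
(280 + A(-13, -5))*(-394) = (280 - 1/15*(-13))*(-394) = (280 + 13/15)*(-394) = (4213/15)*(-394) = -1659922/15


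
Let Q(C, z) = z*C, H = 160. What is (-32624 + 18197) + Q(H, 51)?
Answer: -6267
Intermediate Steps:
Q(C, z) = C*z
(-32624 + 18197) + Q(H, 51) = (-32624 + 18197) + 160*51 = -14427 + 8160 = -6267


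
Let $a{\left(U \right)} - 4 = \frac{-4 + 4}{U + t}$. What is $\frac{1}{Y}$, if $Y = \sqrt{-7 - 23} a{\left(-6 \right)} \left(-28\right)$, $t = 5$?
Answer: $\frac{i \sqrt{30}}{3360} \approx 0.0016301 i$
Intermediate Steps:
$a{\left(U \right)} = 4$ ($a{\left(U \right)} = 4 + \frac{-4 + 4}{U + 5} = 4 + \frac{0}{5 + U} = 4 + 0 = 4$)
$Y = - 112 i \sqrt{30}$ ($Y = \sqrt{-7 - 23} \cdot 4 \left(-28\right) = \sqrt{-30} \cdot 4 \left(-28\right) = i \sqrt{30} \cdot 4 \left(-28\right) = 4 i \sqrt{30} \left(-28\right) = - 112 i \sqrt{30} \approx - 613.45 i$)
$\frac{1}{Y} = \frac{1}{\left(-112\right) i \sqrt{30}} = \frac{i \sqrt{30}}{3360}$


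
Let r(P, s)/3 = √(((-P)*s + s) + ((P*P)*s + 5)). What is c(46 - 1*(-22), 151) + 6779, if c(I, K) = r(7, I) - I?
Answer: 6711 + 3*√2929 ≈ 6873.4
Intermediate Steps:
r(P, s) = 3*√(5 + s + s*P² - P*s) (r(P, s) = 3*√(((-P)*s + s) + ((P*P)*s + 5)) = 3*√((-P*s + s) + (P²*s + 5)) = 3*√((s - P*s) + (s*P² + 5)) = 3*√((s - P*s) + (5 + s*P²)) = 3*√(5 + s + s*P² - P*s))
c(I, K) = -I + 3*√(5 + 43*I) (c(I, K) = 3*√(5 + I + I*7² - 1*7*I) - I = 3*√(5 + I + I*49 - 7*I) - I = 3*√(5 + I + 49*I - 7*I) - I = 3*√(5 + 43*I) - I = -I + 3*√(5 + 43*I))
c(46 - 1*(-22), 151) + 6779 = (-(46 - 1*(-22)) + 3*√(5 + 43*(46 - 1*(-22)))) + 6779 = (-(46 + 22) + 3*√(5 + 43*(46 + 22))) + 6779 = (-1*68 + 3*√(5 + 43*68)) + 6779 = (-68 + 3*√(5 + 2924)) + 6779 = (-68 + 3*√2929) + 6779 = 6711 + 3*√2929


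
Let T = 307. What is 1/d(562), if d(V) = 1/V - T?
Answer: -562/172533 ≈ -0.0032573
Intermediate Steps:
d(V) = -307 + 1/V (d(V) = 1/V - 1*307 = 1/V - 307 = -307 + 1/V)
1/d(562) = 1/(-307 + 1/562) = 1/(-172533/562) = -562/172533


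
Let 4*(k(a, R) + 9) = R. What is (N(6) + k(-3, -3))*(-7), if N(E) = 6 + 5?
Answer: -35/4 ≈ -8.7500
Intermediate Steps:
N(E) = 11
k(a, R) = -9 + R/4
(N(6) + k(-3, -3))*(-7) = (11 + (-9 + (¼)*(-3)))*(-7) = (11 + (-9 - ¾))*(-7) = (11 - 39/4)*(-7) = (5/4)*(-7) = -35/4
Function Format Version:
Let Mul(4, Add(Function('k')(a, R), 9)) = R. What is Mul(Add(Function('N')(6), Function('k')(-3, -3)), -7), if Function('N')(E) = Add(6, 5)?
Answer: Rational(-35, 4) ≈ -8.7500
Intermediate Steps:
Function('N')(E) = 11
Function('k')(a, R) = Add(-9, Mul(Rational(1, 4), R))
Mul(Add(Function('N')(6), Function('k')(-3, -3)), -7) = Mul(Add(11, Add(-9, Mul(Rational(1, 4), -3))), -7) = Mul(Add(11, Add(-9, Rational(-3, 4))), -7) = Mul(Add(11, Rational(-39, 4)), -7) = Mul(Rational(5, 4), -7) = Rational(-35, 4)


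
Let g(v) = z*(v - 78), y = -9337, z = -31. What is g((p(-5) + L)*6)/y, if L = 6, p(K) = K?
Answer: -2232/9337 ≈ -0.23905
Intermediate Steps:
g(v) = 2418 - 31*v (g(v) = -31*(v - 78) = -31*(-78 + v) = 2418 - 31*v)
g((p(-5) + L)*6)/y = (2418 - 31*(-5 + 6)*6)/(-9337) = (2418 - 31*6)*(-1/9337) = (2418 - 186)*(-1/9337) = 2232*(-1/9337) = -2232/9337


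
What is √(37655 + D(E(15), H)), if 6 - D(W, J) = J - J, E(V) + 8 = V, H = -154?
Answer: √37661 ≈ 194.06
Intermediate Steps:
E(V) = -8 + V
D(W, J) = 6 (D(W, J) = 6 - (J - J) = 6 - 1*0 = 6 + 0 = 6)
√(37655 + D(E(15), H)) = √(37655 + 6) = √37661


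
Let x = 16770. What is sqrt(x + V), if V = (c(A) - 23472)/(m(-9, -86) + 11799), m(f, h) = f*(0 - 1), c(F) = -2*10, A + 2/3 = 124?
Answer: sqrt(4058931694)/492 ≈ 129.49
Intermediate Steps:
A = 370/3 (A = -2/3 + 124 = 370/3 ≈ 123.33)
c(F) = -20
m(f, h) = -f (m(f, h) = f*(-1) = -f)
V = -5873/2952 (V = (-20 - 23472)/(-1*(-9) + 11799) = -23492/(9 + 11799) = -23492/11808 = -23492*1/11808 = -5873/2952 ≈ -1.9895)
sqrt(x + V) = sqrt(16770 - 5873/2952) = sqrt(49499167/2952) = sqrt(4058931694)/492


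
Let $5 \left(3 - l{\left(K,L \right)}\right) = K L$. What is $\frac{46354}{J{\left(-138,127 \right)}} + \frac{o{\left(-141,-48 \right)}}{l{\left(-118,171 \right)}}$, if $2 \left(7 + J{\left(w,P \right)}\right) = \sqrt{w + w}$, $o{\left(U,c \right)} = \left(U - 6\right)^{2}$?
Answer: $\frac{49 \left(- 6362381 i + 735 \sqrt{69}\right)}{6731 \left(\sqrt{69} + 7 i\right)} \approx -2744.5 - 3263.1 i$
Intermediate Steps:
$l{\left(K,L \right)} = 3 - \frac{K L}{5}$
$o{\left(U,c \right)} = \left(-6 + U\right)^{2}$
$J{\left(w,P \right)} = -7 + \frac{\sqrt{2} \sqrt{w}}{2}$ ($J{\left(w,P \right)} = -7 + \frac{\sqrt{w + w}}{2} = -7 + \frac{\sqrt{2 w}}{2} = -7 + \frac{\sqrt{2} \sqrt{w}}{2}$)
$\frac{46354}{J{\left(-138,127 \right)}} + \frac{o{\left(-141,-48 \right)}}{l{\left(-118,171 \right)}} = \frac{46354}{-7 + \frac{\sqrt{2} \sqrt{-138}}{2}} + \frac{\left(-6 - 141\right)^{2}}{3 - \left(- \frac{118}{5}\right) 171} = \frac{46354}{-7 + \frac{\sqrt{2} i \sqrt{138}}{2}} + \frac{\left(-147\right)^{2}}{3 + \frac{20178}{5}} = \frac{46354}{-7 + i \sqrt{69}} + \frac{21609}{\frac{20193}{5}} = \frac{46354}{-7 + i \sqrt{69}} + 21609 \cdot \frac{5}{20193} = \frac{46354}{-7 + i \sqrt{69}} + \frac{36015}{6731} = \frac{36015}{6731} + \frac{46354}{-7 + i \sqrt{69}}$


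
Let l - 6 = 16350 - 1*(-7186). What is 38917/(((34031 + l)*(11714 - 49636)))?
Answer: -38917/2183283306 ≈ -1.7825e-5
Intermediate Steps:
l = 23542 (l = 6 + (16350 - 1*(-7186)) = 6 + (16350 + 7186) = 6 + 23536 = 23542)
38917/(((34031 + l)*(11714 - 49636))) = 38917/(((34031 + 23542)*(11714 - 49636))) = 38917/((57573*(-37922))) = 38917/(-2183283306) = 38917*(-1/2183283306) = -38917/2183283306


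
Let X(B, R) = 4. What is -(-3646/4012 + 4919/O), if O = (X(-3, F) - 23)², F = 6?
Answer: -9209411/724166 ≈ -12.717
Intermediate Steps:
O = 361 (O = (4 - 23)² = (-19)² = 361)
-(-3646/4012 + 4919/O) = -(-3646/4012 + 4919/361) = -(-3646*1/4012 + 4919*(1/361)) = -(-1823/2006 + 4919/361) = -1*9209411/724166 = -9209411/724166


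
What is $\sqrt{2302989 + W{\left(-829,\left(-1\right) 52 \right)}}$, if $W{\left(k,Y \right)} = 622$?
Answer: $\sqrt{2303611} \approx 1517.8$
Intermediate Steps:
$\sqrt{2302989 + W{\left(-829,\left(-1\right) 52 \right)}} = \sqrt{2302989 + 622} = \sqrt{2303611}$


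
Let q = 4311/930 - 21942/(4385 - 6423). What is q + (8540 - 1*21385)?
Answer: -4052741737/315890 ≈ -12830.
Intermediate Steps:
q = 4865313/315890 (q = 4311*(1/930) - 21942/(-2038) = 1437/310 - 21942*(-1/2038) = 1437/310 + 10971/1019 = 4865313/315890 ≈ 15.402)
q + (8540 - 1*21385) = 4865313/315890 + (8540 - 1*21385) = 4865313/315890 + (8540 - 21385) = 4865313/315890 - 12845 = -4052741737/315890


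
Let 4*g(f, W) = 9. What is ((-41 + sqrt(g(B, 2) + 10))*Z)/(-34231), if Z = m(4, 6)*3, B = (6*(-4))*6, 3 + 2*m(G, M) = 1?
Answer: -225/68462 ≈ -0.0032865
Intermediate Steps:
m(G, M) = -1 (m(G, M) = -3/2 + (1/2)*1 = -3/2 + 1/2 = -1)
B = -144 (B = -24*6 = -144)
g(f, W) = 9/4 (g(f, W) = (1/4)*9 = 9/4)
Z = -3 (Z = -1*3 = -3)
((-41 + sqrt(g(B, 2) + 10))*Z)/(-34231) = ((-41 + sqrt(9/4 + 10))*(-3))/(-34231) = ((-41 + sqrt(49/4))*(-3))*(-1/34231) = ((-41 + 7/2)*(-3))*(-1/34231) = -75/2*(-3)*(-1/34231) = (225/2)*(-1/34231) = -225/68462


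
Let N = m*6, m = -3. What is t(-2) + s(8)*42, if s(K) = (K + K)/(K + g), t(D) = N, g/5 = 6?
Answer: -6/19 ≈ -0.31579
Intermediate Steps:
N = -18 (N = -3*6 = -18)
g = 30 (g = 5*6 = 30)
t(D) = -18
s(K) = 2*K/(30 + K) (s(K) = (K + K)/(K + 30) = (2*K)/(30 + K) = 2*K/(30 + K))
t(-2) + s(8)*42 = -18 + (2*8/(30 + 8))*42 = -18 + (2*8/38)*42 = -18 + (2*8*(1/38))*42 = -18 + (8/19)*42 = -18 + 336/19 = -6/19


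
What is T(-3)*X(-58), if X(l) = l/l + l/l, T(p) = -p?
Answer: 6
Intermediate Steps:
X(l) = 2 (X(l) = 1 + 1 = 2)
T(-3)*X(-58) = -1*(-3)*2 = 3*2 = 6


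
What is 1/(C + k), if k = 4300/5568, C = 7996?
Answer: 1392/11131507 ≈ 0.00012505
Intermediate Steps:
k = 1075/1392 (k = 4300*(1/5568) = 1075/1392 ≈ 0.77227)
1/(C + k) = 1/(7996 + 1075/1392) = 1/(11131507/1392) = 1392/11131507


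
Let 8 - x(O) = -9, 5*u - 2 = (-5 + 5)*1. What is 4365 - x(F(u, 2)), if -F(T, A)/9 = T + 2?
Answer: 4348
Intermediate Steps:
u = ⅖ (u = ⅖ + ((-5 + 5)*1)/5 = ⅖ + (0*1)/5 = ⅖ + (⅕)*0 = ⅖ + 0 = ⅖ ≈ 0.40000)
F(T, A) = -18 - 9*T (F(T, A) = -9*(T + 2) = -9*(2 + T) = -18 - 9*T)
x(O) = 17 (x(O) = 8 - 1*(-9) = 8 + 9 = 17)
4365 - x(F(u, 2)) = 4365 - 1*17 = 4365 - 17 = 4348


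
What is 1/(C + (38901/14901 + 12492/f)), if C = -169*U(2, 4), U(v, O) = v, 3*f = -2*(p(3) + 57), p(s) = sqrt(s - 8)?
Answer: 4967*(-sqrt(5) + 57*I)/(3*(-62675583*I + 555293*sqrt(5))) ≈ -0.0015063 - 2.9227e-5*I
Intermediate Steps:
p(s) = sqrt(-8 + s)
f = -38 - 2*I*sqrt(5)/3 (f = (-2*(sqrt(-8 + 3) + 57))/3 = (-2*(sqrt(-5) + 57))/3 = (-2*(I*sqrt(5) + 57))/3 = (-2*(57 + I*sqrt(5)))/3 = (-114 - 2*I*sqrt(5))/3 = -38 - 2*I*sqrt(5)/3 ≈ -38.0 - 1.4907*I)
C = -338 (C = -169*2 = -338)
1/(C + (38901/14901 + 12492/f)) = 1/(-338 + (38901/14901 + 12492/(-38 - 2*I*sqrt(5)/3))) = 1/(-338 + (38901*(1/14901) + 12492/(-38 - 2*I*sqrt(5)/3))) = 1/(-338 + (12967/4967 + 12492/(-38 - 2*I*sqrt(5)/3))) = 1/(-1665879/4967 + 12492/(-38 - 2*I*sqrt(5)/3))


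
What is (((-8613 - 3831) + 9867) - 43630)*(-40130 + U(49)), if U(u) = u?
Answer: 1852022767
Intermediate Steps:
(((-8613 - 3831) + 9867) - 43630)*(-40130 + U(49)) = (((-8613 - 3831) + 9867) - 43630)*(-40130 + 49) = ((-12444 + 9867) - 43630)*(-40081) = (-2577 - 43630)*(-40081) = -46207*(-40081) = 1852022767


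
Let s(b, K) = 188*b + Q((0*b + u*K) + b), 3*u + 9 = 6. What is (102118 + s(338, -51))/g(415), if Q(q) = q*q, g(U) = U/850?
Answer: 53887110/83 ≈ 6.4924e+5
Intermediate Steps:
g(U) = U/850 (g(U) = U*(1/850) = U/850)
u = -1 (u = -3 + (1/3)*6 = -3 + 2 = -1)
Q(q) = q**2
s(b, K) = (b - K)**2 + 188*b (s(b, K) = 188*b + ((0*b - K) + b)**2 = 188*b + ((0 - K) + b)**2 = 188*b + (-K + b)**2 = 188*b + (b - K)**2 = (b - K)**2 + 188*b)
(102118 + s(338, -51))/g(415) = (102118 + ((338 - 1*(-51))**2 + 188*338))/(((1/850)*415)) = (102118 + ((338 + 51)**2 + 63544))/(83/170) = (102118 + (389**2 + 63544))*(170/83) = (102118 + (151321 + 63544))*(170/83) = (102118 + 214865)*(170/83) = 316983*(170/83) = 53887110/83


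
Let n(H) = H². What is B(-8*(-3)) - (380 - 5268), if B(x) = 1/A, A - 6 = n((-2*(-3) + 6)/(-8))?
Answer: 161308/33 ≈ 4888.1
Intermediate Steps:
A = 33/4 (A = 6 + ((-2*(-3) + 6)/(-8))² = 6 + ((6 + 6)*(-⅛))² = 6 + (12*(-⅛))² = 6 + (-3/2)² = 6 + 9/4 = 33/4 ≈ 8.2500)
B(x) = 4/33 (B(x) = 1/(33/4) = 4/33)
B(-8*(-3)) - (380 - 5268) = 4/33 - (380 - 5268) = 4/33 - 1*(-4888) = 4/33 + 4888 = 161308/33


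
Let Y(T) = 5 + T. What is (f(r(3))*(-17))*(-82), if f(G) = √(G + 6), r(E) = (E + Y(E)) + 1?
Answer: 4182*√2 ≈ 5914.2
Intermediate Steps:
r(E) = 6 + 2*E (r(E) = (E + (5 + E)) + 1 = (5 + 2*E) + 1 = 6 + 2*E)
f(G) = √(6 + G)
(f(r(3))*(-17))*(-82) = (√(6 + (6 + 2*3))*(-17))*(-82) = (√(6 + (6 + 6))*(-17))*(-82) = (√(6 + 12)*(-17))*(-82) = (√18*(-17))*(-82) = ((3*√2)*(-17))*(-82) = -51*√2*(-82) = 4182*√2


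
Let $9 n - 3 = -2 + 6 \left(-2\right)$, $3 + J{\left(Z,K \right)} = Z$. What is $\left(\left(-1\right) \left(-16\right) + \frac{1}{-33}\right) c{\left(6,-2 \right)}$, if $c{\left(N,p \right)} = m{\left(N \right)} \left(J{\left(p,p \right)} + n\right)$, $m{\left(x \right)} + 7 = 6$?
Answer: $\frac{29512}{297} \approx 99.367$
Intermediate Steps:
$J{\left(Z,K \right)} = -3 + Z$
$n = - \frac{11}{9}$ ($n = \frac{1}{3} + \frac{-2 + 6 \left(-2\right)}{9} = \frac{1}{3} + \frac{-2 - 12}{9} = \frac{1}{3} + \frac{1}{9} \left(-14\right) = \frac{1}{3} - \frac{14}{9} = - \frac{11}{9} \approx -1.2222$)
$m{\left(x \right)} = -1$ ($m{\left(x \right)} = -7 + 6 = -1$)
$c{\left(N,p \right)} = \frac{38}{9} - p$ ($c{\left(N,p \right)} = - (\left(-3 + p\right) - \frac{11}{9}) = - (- \frac{38}{9} + p) = \frac{38}{9} - p$)
$\left(\left(-1\right) \left(-16\right) + \frac{1}{-33}\right) c{\left(6,-2 \right)} = \left(\left(-1\right) \left(-16\right) + \frac{1}{-33}\right) \left(\frac{38}{9} - -2\right) = \left(16 - \frac{1}{33}\right) \left(\frac{38}{9} + 2\right) = \frac{527}{33} \cdot \frac{56}{9} = \frac{29512}{297}$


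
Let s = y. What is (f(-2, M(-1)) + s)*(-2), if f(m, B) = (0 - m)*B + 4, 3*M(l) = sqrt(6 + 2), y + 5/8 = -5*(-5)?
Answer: -227/4 - 8*sqrt(2)/3 ≈ -60.521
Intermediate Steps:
y = 195/8 (y = -5/8 - 5*(-5) = -5/8 + 25 = 195/8 ≈ 24.375)
s = 195/8 ≈ 24.375
M(l) = 2*sqrt(2)/3 (M(l) = sqrt(6 + 2)/3 = sqrt(8)/3 = (2*sqrt(2))/3 = 2*sqrt(2)/3)
f(m, B) = 4 - B*m (f(m, B) = (-m)*B + 4 = -B*m + 4 = 4 - B*m)
(f(-2, M(-1)) + s)*(-2) = ((4 - 1*2*sqrt(2)/3*(-2)) + 195/8)*(-2) = ((4 + 4*sqrt(2)/3) + 195/8)*(-2) = (227/8 + 4*sqrt(2)/3)*(-2) = -227/4 - 8*sqrt(2)/3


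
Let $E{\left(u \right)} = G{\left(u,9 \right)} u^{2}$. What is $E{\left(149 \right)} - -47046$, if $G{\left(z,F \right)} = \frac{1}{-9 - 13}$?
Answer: $\frac{1012811}{22} \approx 46037.0$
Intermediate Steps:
$G{\left(z,F \right)} = - \frac{1}{22}$ ($G{\left(z,F \right)} = \frac{1}{-22} = - \frac{1}{22}$)
$E{\left(u \right)} = - \frac{u^{2}}{22}$
$E{\left(149 \right)} - -47046 = - \frac{149^{2}}{22} - -47046 = \left(- \frac{1}{22}\right) 22201 + 47046 = - \frac{22201}{22} + 47046 = \frac{1012811}{22}$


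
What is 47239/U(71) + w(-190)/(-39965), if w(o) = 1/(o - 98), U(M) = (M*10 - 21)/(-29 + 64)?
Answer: 19030098881489/7930334880 ≈ 2399.7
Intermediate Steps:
U(M) = -⅗ + 2*M/7 (U(M) = (10*M - 21)/35 = (-21 + 10*M)*(1/35) = -⅗ + 2*M/7)
w(o) = 1/(-98 + o)
47239/U(71) + w(-190)/(-39965) = 47239/(-⅗ + (2/7)*71) + 1/(-98 - 190*(-39965)) = 47239/(-⅗ + 142/7) - 1/39965/(-288) = 47239/(689/35) - 1/288*(-1/39965) = 47239*(35/689) + 1/11509920 = 1653365/689 + 1/11509920 = 19030098881489/7930334880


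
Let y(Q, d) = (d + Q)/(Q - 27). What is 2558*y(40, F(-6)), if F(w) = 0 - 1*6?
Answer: 86972/13 ≈ 6690.2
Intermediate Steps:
F(w) = -6 (F(w) = 0 - 6 = -6)
y(Q, d) = (Q + d)/(-27 + Q)
2558*y(40, F(-6)) = 2558*((40 - 6)/(-27 + 40)) = 2558*(34/13) = 86972/13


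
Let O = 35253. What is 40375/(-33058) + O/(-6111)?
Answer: -156902811/22446382 ≈ -6.9901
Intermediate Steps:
40375/(-33058) + O/(-6111) = 40375/(-33058) + 35253/(-6111) = 40375*(-1/33058) + 35253*(-1/6111) = -40375/33058 - 3917/679 = -156902811/22446382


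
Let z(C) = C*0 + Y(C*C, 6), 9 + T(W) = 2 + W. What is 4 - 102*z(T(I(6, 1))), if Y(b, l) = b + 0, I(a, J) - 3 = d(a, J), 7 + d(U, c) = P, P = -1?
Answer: -14684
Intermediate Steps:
d(U, c) = -8 (d(U, c) = -7 - 1 = -8)
I(a, J) = -5 (I(a, J) = 3 - 8 = -5)
Y(b, l) = b
T(W) = -7 + W (T(W) = -9 + (2 + W) = -7 + W)
z(C) = C**2 (z(C) = C*0 + C*C = 0 + C**2 = C**2)
4 - 102*z(T(I(6, 1))) = 4 - 102*(-7 - 5)**2 = 4 - 102*(-12)**2 = 4 - 102*144 = 4 - 14688 = -14684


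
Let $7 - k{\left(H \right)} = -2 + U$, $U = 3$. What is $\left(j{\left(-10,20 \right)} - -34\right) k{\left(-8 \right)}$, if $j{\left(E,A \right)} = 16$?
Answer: $300$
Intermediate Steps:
$k{\left(H \right)} = 6$ ($k{\left(H \right)} = 7 - \left(-2 + 3\right) = 7 - 1 = 6$)
$\left(j{\left(-10,20 \right)} - -34\right) k{\left(-8 \right)} = \left(16 - -34\right) 6 = \left(16 + 34\right) 6 = 50 \cdot 6 = 300$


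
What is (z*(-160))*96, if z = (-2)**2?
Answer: -61440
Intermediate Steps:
z = 4
(z*(-160))*96 = (4*(-160))*96 = -640*96 = -61440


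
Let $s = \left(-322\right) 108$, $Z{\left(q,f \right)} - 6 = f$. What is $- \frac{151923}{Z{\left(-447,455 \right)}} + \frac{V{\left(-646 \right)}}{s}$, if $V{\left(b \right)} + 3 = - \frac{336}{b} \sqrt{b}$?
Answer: $- \frac{1761090955}{5343912} - \frac{i \sqrt{646}}{66861} \approx -329.55 - 0.00038014 i$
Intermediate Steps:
$Z{\left(q,f \right)} = 6 + f$
$V{\left(b \right)} = -3 - \frac{336}{\sqrt{b}}$ ($V{\left(b \right)} = -3 + - \frac{336}{b} \sqrt{b} = -3 - \frac{336}{\sqrt{b}}$)
$s = -34776$
$- \frac{151923}{Z{\left(-447,455 \right)}} + \frac{V{\left(-646 \right)}}{s} = - \frac{151923}{6 + 455} + \frac{-3 - \frac{336}{i \sqrt{646}}}{-34776} = - \frac{151923}{461} + \left(-3 - 336 \left(- \frac{i \sqrt{646}}{646}\right)\right) \left(- \frac{1}{34776}\right) = \left(-151923\right) \frac{1}{461} + \left(-3 + \frac{168 i \sqrt{646}}{323}\right) \left(- \frac{1}{34776}\right) = - \frac{151923}{461} + \left(\frac{1}{11592} - \frac{i \sqrt{646}}{66861}\right) = - \frac{1761090955}{5343912} - \frac{i \sqrt{646}}{66861}$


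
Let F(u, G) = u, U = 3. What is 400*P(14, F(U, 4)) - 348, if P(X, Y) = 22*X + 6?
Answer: 125252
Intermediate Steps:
P(X, Y) = 6 + 22*X
400*P(14, F(U, 4)) - 348 = 400*(6 + 22*14) - 348 = 400*(6 + 308) - 348 = 400*314 - 348 = 125600 - 348 = 125252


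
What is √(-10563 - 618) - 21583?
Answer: -21583 + I*√11181 ≈ -21583.0 + 105.74*I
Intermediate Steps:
√(-10563 - 618) - 21583 = √(-11181) - 21583 = I*√11181 - 21583 = -21583 + I*√11181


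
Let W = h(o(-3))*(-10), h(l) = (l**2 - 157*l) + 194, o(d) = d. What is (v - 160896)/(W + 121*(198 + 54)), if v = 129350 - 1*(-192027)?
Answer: 160481/23752 ≈ 6.7565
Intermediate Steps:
h(l) = 194 + l**2 - 157*l
v = 321377 (v = 129350 + 192027 = 321377)
W = -6740 (W = (194 + (-3)**2 - 157*(-3))*(-10) = (194 + 9 + 471)*(-10) = 674*(-10) = -6740)
(v - 160896)/(W + 121*(198 + 54)) = (321377 - 160896)/(-6740 + 121*(198 + 54)) = 160481/(-6740 + 121*252) = 160481/(-6740 + 30492) = 160481/23752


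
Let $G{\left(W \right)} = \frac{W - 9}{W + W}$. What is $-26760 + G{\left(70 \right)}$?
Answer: $- \frac{3746339}{140} \approx -26760.0$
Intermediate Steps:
$G{\left(W \right)} = \frac{-9 + W}{2 W}$
$-26760 + G{\left(70 \right)} = -26760 + \frac{-9 + 70}{2 \cdot 70} = -26760 + \frac{1}{2} \cdot \frac{1}{70} \cdot 61 = -26760 + \frac{61}{140} = - \frac{3746339}{140}$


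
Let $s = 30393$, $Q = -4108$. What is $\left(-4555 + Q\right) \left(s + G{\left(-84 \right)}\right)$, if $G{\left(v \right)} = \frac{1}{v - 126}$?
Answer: $- \frac{55291848727}{210} \approx -2.6329 \cdot 10^{8}$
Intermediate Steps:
$G{\left(v \right)} = \frac{1}{-126 + v}$
$\left(-4555 + Q\right) \left(s + G{\left(-84 \right)}\right) = \left(-4555 - 4108\right) \left(30393 + \frac{1}{-126 - 84}\right) = - 8663 \left(30393 + \frac{1}{-210}\right) = - 8663 \left(30393 - \frac{1}{210}\right) = \left(-8663\right) \frac{6382529}{210} = - \frac{55291848727}{210}$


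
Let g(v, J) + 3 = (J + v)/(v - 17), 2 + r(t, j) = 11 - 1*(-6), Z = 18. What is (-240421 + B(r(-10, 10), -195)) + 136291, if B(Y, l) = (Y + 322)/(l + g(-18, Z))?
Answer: -20618077/198 ≈ -1.0413e+5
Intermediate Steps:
r(t, j) = 15 (r(t, j) = -2 + (11 - 1*(-6)) = -2 + (11 + 6) = -2 + 17 = 15)
g(v, J) = -3 + (J + v)/(-17 + v) (g(v, J) = -3 + (J + v)/(v - 17) = -3 + (J + v)/(-17 + v))
B(Y, l) = (322 + Y)/(-3 + l) (B(Y, l) = (Y + 322)/(l + (51 + 18 - 2*(-18))/(-17 - 18)) = (322 + Y)/(l + (51 + 18 + 36)/(-35)) = (322 + Y)/(l - 1/35*105) = (322 + Y)/(l - 3) = (322 + Y)/(-3 + l))
(-240421 + B(r(-10, 10), -195)) + 136291 = (-240421 + (322 + 15)/(-3 - 195)) + 136291 = (-240421 + 337/(-198)) + 136291 = (-240421 - 1/198*337) + 136291 = (-240421 - 337/198) + 136291 = -47603695/198 + 136291 = -20618077/198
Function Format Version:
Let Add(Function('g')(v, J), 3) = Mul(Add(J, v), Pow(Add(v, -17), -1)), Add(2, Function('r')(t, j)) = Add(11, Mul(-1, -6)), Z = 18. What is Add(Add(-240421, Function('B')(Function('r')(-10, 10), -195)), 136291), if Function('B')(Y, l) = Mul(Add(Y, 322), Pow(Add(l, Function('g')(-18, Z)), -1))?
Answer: Rational(-20618077, 198) ≈ -1.0413e+5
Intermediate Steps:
Function('r')(t, j) = 15 (Function('r')(t, j) = Add(-2, Add(11, Mul(-1, -6))) = Add(-2, Add(11, 6)) = Add(-2, 17) = 15)
Function('g')(v, J) = Add(-3, Mul(Pow(Add(-17, v), -1), Add(J, v))) (Function('g')(v, J) = Add(-3, Mul(Add(J, v), Pow(Add(v, -17), -1))) = Add(-3, Mul(Add(J, v), Pow(Add(-17, v), -1))) = Add(-3, Mul(Pow(Add(-17, v), -1), Add(J, v))))
Function('B')(Y, l) = Mul(Pow(Add(-3, l), -1), Add(322, Y)) (Function('B')(Y, l) = Mul(Add(Y, 322), Pow(Add(l, Mul(Pow(Add(-17, -18), -1), Add(51, 18, Mul(-2, -18)))), -1)) = Mul(Add(322, Y), Pow(Add(l, Mul(Pow(-35, -1), Add(51, 18, 36))), -1)) = Mul(Add(322, Y), Pow(Add(l, Mul(Rational(-1, 35), 105)), -1)) = Mul(Add(322, Y), Pow(Add(l, -3), -1)) = Mul(Add(322, Y), Pow(Add(-3, l), -1)) = Mul(Pow(Add(-3, l), -1), Add(322, Y)))
Add(Add(-240421, Function('B')(Function('r')(-10, 10), -195)), 136291) = Add(Add(-240421, Mul(Pow(Add(-3, -195), -1), Add(322, 15))), 136291) = Add(Add(-240421, Mul(Pow(-198, -1), 337)), 136291) = Add(Add(-240421, Mul(Rational(-1, 198), 337)), 136291) = Add(Add(-240421, Rational(-337, 198)), 136291) = Add(Rational(-47603695, 198), 136291) = Rational(-20618077, 198)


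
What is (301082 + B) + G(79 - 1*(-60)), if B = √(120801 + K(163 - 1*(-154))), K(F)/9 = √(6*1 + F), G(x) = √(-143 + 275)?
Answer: 301082 + √(120801 + 9*√323) + 2*√33 ≈ 3.0144e+5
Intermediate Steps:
G(x) = 2*√33 (G(x) = √132 = 2*√33)
K(F) = 9*√(6 + F) (K(F) = 9*√(6*1 + F) = 9*√(6 + F))
B = √(120801 + 9*√323) (B = √(120801 + 9*√(6 + (163 - 1*(-154)))) = √(120801 + 9*√(6 + (163 + 154))) = √(120801 + 9*√(6 + 317)) = √(120801 + 9*√323) ≈ 347.80)
(301082 + B) + G(79 - 1*(-60)) = (301082 + √(120801 + 9*√323)) + 2*√33 = 301082 + √(120801 + 9*√323) + 2*√33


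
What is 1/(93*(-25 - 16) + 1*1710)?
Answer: -1/2103 ≈ -0.00047551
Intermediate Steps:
1/(93*(-25 - 16) + 1*1710) = 1/(93*(-41) + 1710) = 1/(-3813 + 1710) = 1/(-2103) = -1/2103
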